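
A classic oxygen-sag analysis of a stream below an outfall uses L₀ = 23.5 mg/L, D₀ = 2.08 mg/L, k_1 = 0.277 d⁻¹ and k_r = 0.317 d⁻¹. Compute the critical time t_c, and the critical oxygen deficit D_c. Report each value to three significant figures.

t_c ≈ 3.05 d; D_c ≈ 8.82 mg/L

t_c = [1/(k_r−k_1)] ln[(k_r/k_1)(1 − D₀(k_r−k_1)/(k_1 L₀))]
= [1/(0.317−0.277)] ln[(0.317/0.277)(1 − 2.08×0.04000/(0.277×23.5))]
= (1/0.04000) ln[1.144 × 0.9872] = 25.00 × ln(1.130) = 25.00 × 0.1220 = 3.051 d.
D_c = (k_1/k_r) L₀ e^(−k_1 t_c) = (0.277/0.317) × 23.5 × e^(−0.277×3.051) = 0.8738 × 23.5 × 0.4296 = 8.821 mg/L.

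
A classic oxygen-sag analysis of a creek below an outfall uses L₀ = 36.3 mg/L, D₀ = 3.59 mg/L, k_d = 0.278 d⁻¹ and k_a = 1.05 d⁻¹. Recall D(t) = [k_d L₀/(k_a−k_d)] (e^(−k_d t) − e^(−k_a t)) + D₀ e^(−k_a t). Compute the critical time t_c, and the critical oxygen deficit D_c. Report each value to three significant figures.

t_c ≈ 1.31 d; D_c ≈ 6.69 mg/L

At the critical point dD/dt = 0, so k_d L₀ e^(−k_d t) = k_a D. Substituting D(t) from the Streeter–Phelps equation and solving for t gives
t_c = ln[(k_a/k_d)(1 − D₀(k_a−k_d)/(k_d L₀))] / (k_a−k_d).
Here k_a−k_d = 0.7720 d⁻¹ and 1 − D₀(k_a−k_d)/(k_d L₀) = 1 − 3.59×0.7720/(0.278×36.3) = 0.7254, so
t_c = ln(3.777 × 0.7254) / 0.7720 = 1.008 / 0.7720 = 1.305 d.
D_c = (k_d/k_a) L₀ e^(−k_d t_c) = (0.278/1.05) × 36.3 × e^(−0.278×1.305) = 0.2648 × 36.3 × 0.6956 = 6.686 mg/L.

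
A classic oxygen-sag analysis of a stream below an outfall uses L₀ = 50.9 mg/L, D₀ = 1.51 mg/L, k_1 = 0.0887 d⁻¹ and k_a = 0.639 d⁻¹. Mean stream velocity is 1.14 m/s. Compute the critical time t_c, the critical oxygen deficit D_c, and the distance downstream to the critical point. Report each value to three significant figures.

t_c ≈ 3.22 d; D_c ≈ 5.31 mg/L; x_c ≈ 317 km

t_c = [1/(k_a−k_1)] ln[(k_a/k_1)(1 − D₀(k_a−k_1)/(k_1 L₀))]
= [1/(0.639−0.0887)] ln[(0.639/0.0887)(1 − 1.51×0.5503/(0.0887×50.9))]
= (1/0.5503) ln[7.204 × 0.8160] = 1.817 × ln(5.878) = 1.817 × 1.771 = 3.219 d.
D_c = (k_1/k_a) L₀ e^(−k_1 t_c) = (0.0887/0.639) × 50.9 × e^(−0.0887×3.219) = 0.1388 × 50.9 × 0.7516 = 5.311 mg/L.
x_c = v t_c = 1.14 m/s × 3.219 d × 86400 s/d = 317000 m ≈ 317 km.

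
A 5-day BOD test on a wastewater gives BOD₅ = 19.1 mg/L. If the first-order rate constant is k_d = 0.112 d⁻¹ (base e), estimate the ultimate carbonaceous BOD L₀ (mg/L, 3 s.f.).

L₀ ≈ 44.5 mg/L

BOD₅ = L₀(1 − e^(−5k_d)) ⇒ L₀ = BOD₅ / (1 − e^(−5×0.112))
= 19.1 / (1 − 0.5712) = 19.1 / 0.4288 = 44.54 mg/L.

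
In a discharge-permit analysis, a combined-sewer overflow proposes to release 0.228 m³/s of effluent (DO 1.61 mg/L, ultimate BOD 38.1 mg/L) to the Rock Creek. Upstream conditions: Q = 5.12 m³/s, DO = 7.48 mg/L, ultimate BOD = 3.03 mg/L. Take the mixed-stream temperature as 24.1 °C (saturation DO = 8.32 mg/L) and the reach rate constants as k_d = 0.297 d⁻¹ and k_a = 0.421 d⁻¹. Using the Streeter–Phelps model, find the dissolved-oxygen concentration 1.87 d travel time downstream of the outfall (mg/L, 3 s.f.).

DO ≈ 6.54 mg/L

Mixed DO = (5.12×7.48 + 0.228×1.61)/(5.12+0.228) = 38.66/5.348 = 7.230 mg/L.
Mixed L₀ = (5.12×3.03 + 0.228×38.1)/(5.348) = 24.20/5.348 = 4.525 mg/L.
Initial deficit D₀ = C_s − DO₀ = 8.32 − 7.230 = 1.090 mg/L.
D(1.87) = [0.297×4.525/(0.421−0.297)](e^(−0.297×1.87) − e^(−0.421×1.87)) + 1.090 e^(−0.421×1.87)
= 10.84 × (0.5738 − 0.4551) + 1.090 × 0.4551 = 1.783 mg/L.
DO = 8.32 − 1.783 = 6.537 mg/L.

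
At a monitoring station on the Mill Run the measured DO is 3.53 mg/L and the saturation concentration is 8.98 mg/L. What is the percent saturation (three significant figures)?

% saturation = C/C_s × 100 = 3.53/8.98 × 100 = 39.3 %.

39.3 % saturation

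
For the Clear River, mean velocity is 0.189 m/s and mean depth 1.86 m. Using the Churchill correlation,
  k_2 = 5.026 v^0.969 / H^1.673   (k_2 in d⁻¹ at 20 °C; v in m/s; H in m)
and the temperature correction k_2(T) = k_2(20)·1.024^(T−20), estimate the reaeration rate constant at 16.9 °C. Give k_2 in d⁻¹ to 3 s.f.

k_2 ≈ 0.329 d⁻¹

k_2(20) = 5.026 × 0.189^0.969 / 1.86^1.673 = 5.026 × 0.1990 / 2.824 = 0.3542 d⁻¹.
k_2(16.9) = 0.3542 × 1.024^(16.9−20) = 0.3542 × 0.9291 = 0.3291 d⁻¹.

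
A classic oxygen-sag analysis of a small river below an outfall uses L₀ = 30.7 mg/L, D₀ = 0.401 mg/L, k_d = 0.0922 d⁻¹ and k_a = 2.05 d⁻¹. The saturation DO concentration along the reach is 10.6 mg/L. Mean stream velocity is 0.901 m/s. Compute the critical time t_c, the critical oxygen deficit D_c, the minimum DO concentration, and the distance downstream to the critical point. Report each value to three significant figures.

t_c ≈ 1.42 d; D_c ≈ 1.21 mg/L; min DO ≈ 9.39 mg/L; x_c ≈ 110 km

At the critical point dD/dt = 0, so k_d L₀ e^(−k_d t) = k_a D. Substituting D(t) from the Streeter–Phelps equation and solving for t gives
t_c = ln[(k_a/k_d)(1 − D₀(k_a−k_d)/(k_d L₀))] / (k_a−k_d).
Here k_a−k_d = 1.958 d⁻¹ and 1 − D₀(k_a−k_d)/(k_d L₀) = 1 − 0.401×1.958/(0.0922×30.7) = 0.7226, so
t_c = ln(22.23 × 0.7226) / 1.958 = 2.777 / 1.958 = 1.418 d.
D_c = (k_d/k_a) L₀ e^(−k_d t_c) = (0.0922/2.05) × 30.7 × e^(−0.0922×1.418) = 0.04498 × 30.7 × 0.8774 = 1.211 mg/L.
Minimum DO = C_s − D_c = 10.6 − 1.211 = 9.389 mg/L.
x_c = v t_c = 0.901 m/s × 1.418 d × 86400 s/d = 110400 m ≈ 110 km.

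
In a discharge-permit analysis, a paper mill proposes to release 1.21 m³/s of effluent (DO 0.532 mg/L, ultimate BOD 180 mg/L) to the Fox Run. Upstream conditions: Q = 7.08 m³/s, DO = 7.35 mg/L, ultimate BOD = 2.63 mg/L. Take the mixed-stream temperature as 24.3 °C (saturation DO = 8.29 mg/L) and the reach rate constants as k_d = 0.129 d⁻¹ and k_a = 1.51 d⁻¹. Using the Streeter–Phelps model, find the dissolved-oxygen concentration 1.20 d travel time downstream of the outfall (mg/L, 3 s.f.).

Mixed DO = (7.08×7.35 + 1.21×0.532)/(7.08+1.21) = 52.68/8.290 = 6.355 mg/L.
Mixed L₀ = (7.08×2.63 + 1.21×180)/(8.290) = 236.4/8.290 = 28.52 mg/L.
Initial deficit D₀ = C_s − DO₀ = 8.29 − 6.355 = 1.935 mg/L.
D(1.20) = [0.129×28.52/(1.51−0.129)](e^(−0.129×1.20) − e^(−1.51×1.20)) + 1.935 e^(−1.51×1.20)
= 2.664 × (0.8566 − 0.1633) + 1.935 × 0.1633 = 2.163 mg/L.
DO = 8.29 − 2.163 = 6.127 mg/L.

DO ≈ 6.13 mg/L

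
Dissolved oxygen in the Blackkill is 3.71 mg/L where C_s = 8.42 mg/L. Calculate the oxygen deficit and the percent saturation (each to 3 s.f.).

D = C_s − C = 8.42 − 3.71 = 4.71 mg/L.
% saturation = 3.71/8.42 × 100 = 44.1 %.

D ≈ 4.71 mg/L; 44.1 % saturation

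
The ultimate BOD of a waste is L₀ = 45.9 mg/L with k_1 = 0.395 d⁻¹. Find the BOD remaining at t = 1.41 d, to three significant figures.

L_t = L₀ e^(−k_1 t) = 45.9 × e^(−0.395×1.41) = 45.9 × 0.5730 = 26.30 mg/L.

L ≈ 26.3 mg/L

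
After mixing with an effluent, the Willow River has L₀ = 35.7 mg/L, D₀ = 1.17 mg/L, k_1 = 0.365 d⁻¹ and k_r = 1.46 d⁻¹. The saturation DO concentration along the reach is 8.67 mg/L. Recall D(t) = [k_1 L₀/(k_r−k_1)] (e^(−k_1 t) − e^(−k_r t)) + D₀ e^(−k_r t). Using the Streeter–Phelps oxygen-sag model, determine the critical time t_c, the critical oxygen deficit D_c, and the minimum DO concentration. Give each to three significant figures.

t_c = [1/(k_r−k_1)] ln[(k_r/k_1)(1 − D₀(k_r−k_1)/(k_1 L₀))]
= [1/(1.46−0.365)] ln[(1.46/0.365)(1 − 1.17×1.095/(0.365×35.7))]
= (1/1.095) ln[4.000 × 0.9017] = 0.9132 × ln(3.607) = 0.9132 × 1.283 = 1.172 d.
D_c = (k_1/k_r) L₀ e^(−k_1 t_c) = (0.365/1.46) × 35.7 × e^(−0.365×1.172) = 0.2500 × 35.7 × 0.6521 = 5.820 mg/L.
Minimum DO = C_s − D_c = 8.67 − 5.820 = 2.850 mg/L.

t_c ≈ 1.17 d; D_c ≈ 5.82 mg/L; min DO ≈ 2.85 mg/L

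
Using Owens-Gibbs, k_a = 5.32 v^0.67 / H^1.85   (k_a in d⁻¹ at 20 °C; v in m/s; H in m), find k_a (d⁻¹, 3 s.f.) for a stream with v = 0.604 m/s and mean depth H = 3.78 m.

k_a = 5.32 × 0.604^0.67 / 3.78^1.85 = 5.32 × 0.7133 / 11.70 = 0.3242 d⁻¹.

k_a ≈ 0.324 d⁻¹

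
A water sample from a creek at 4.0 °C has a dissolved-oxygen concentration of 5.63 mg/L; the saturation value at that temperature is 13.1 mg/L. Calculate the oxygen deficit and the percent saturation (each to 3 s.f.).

D = C_s − C = 13.1 − 5.63 = 7.47 mg/L.
% saturation = 5.63/13.1 × 100 = 43.0 %.

D ≈ 7.47 mg/L; 43.0 % saturation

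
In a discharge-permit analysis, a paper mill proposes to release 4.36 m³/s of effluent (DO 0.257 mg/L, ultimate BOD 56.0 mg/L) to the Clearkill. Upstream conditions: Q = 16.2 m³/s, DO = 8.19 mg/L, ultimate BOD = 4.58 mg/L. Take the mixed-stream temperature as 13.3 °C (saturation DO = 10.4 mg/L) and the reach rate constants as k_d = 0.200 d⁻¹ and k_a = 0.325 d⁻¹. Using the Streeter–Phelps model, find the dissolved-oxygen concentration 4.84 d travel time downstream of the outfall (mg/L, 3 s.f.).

Mixed DO = (16.2×8.19 + 4.36×0.257)/(16.2+4.36) = 133.8/20.56 = 6.508 mg/L.
Mixed L₀ = (16.2×4.58 + 4.36×56.0)/(20.56) = 318.4/20.56 = 15.48 mg/L.
Initial deficit D₀ = C_s − DO₀ = 10.4 − 6.508 = 3.892 mg/L.
D(4.84) = [0.200×15.48/(0.325−0.200)](e^(−0.200×4.84) − e^(−0.325×4.84)) + 3.892 e^(−0.325×4.84)
= 24.77 × (0.3798 − 0.2074) + 3.892 × 0.2074 = 5.079 mg/L.
DO = 10.4 − 5.079 = 5.321 mg/L.

DO ≈ 5.32 mg/L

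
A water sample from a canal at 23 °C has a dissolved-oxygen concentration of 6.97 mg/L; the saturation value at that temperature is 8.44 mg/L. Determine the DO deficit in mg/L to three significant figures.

D ≈ 1.47 mg/L

D = C_s − C = 8.44 − 6.97 = 1.47 mg/L.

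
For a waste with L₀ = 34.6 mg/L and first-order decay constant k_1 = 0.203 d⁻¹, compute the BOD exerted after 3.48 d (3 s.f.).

y_t = L₀(1 − e^(−k_1 t)) = 34.6 × (1 − e^(−0.203×3.48))
= 34.6 × (1 − 0.4934) = 34.6 × 0.5066 = 17.53 mg/L.

y ≈ 17.5 mg/L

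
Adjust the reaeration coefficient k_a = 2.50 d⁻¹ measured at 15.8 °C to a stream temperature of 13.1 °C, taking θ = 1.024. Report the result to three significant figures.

k_a(T₂) = k_a(T₁) · θ^(T₂−T₁) = 2.50 × 1.024^(13.1−15.8)
= 2.50 × 1.024^-2.70 = 2.50 × 0.9380 = 2.345 d⁻¹.

k_a ≈ 2.34 d⁻¹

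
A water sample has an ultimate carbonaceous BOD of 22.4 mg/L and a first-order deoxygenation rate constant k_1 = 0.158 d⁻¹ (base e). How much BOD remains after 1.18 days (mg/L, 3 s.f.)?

L ≈ 18.6 mg/L

L_t = L₀ e^(−k_1 t) = 22.4 × e^(−0.158×1.18) = 22.4 × 0.8299 = 18.59 mg/L.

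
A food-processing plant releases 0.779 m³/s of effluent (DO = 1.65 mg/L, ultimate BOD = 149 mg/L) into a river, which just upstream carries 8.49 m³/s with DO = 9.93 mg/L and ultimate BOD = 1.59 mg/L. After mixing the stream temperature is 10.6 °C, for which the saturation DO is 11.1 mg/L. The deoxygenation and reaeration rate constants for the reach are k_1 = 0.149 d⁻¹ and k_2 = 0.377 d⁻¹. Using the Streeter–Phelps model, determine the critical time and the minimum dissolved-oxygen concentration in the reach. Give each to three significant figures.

t_c ≈ 3.07 d; minimum DO ≈ 7.60 mg/L

Mixed DO = (8.49×9.93 + 0.779×1.65)/(8.49+0.779) = 85.59/9.269 = 9.234 mg/L.
Mixed L₀ = (8.49×1.59 + 0.779×149)/(9.269) = 129.6/9.269 = 13.98 mg/L.
Initial deficit D₀ = C_s − DO₀ = 11.1 − 9.234 = 1.866 mg/L.
t_c = (1/0.2280) ln[(0.377/0.149)(1 − 1.866×0.2280/(0.149×13.98))] = 4.386 × ln(2.013) = 3.069 d.
D_c = (0.149/0.377) × 13.98 × e^(−0.149×3.069) = 0.3952 × 13.98 × 0.6330 = 3.497 mg/L.
Minimum DO = 11.1 − 3.497 = 7.603 mg/L.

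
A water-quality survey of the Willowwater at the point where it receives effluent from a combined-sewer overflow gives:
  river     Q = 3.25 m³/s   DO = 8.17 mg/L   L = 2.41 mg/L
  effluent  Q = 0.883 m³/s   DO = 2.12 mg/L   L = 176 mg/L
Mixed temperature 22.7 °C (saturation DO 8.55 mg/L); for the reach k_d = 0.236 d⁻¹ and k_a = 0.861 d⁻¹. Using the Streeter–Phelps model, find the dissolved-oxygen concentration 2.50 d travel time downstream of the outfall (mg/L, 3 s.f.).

Mixed DO = (3.25×8.17 + 0.883×2.12)/(3.25+0.883) = 28.42/4.133 = 6.877 mg/L.
Mixed L₀ = (3.25×2.41 + 0.883×176)/(4.133) = 163.2/4.133 = 39.50 mg/L.
Initial deficit D₀ = C_s − DO₀ = 8.55 − 6.877 = 1.673 mg/L.
D(2.50) = [0.236×39.50/(0.861−0.236)](e^(−0.236×2.50) − e^(−0.861×2.50)) + 1.673 e^(−0.861×2.50)
= 14.91 × (0.5543 − 0.1162) + 1.673 × 0.1162 = 6.729 mg/L.
DO = 8.55 − 6.729 = 1.821 mg/L.

DO ≈ 1.82 mg/L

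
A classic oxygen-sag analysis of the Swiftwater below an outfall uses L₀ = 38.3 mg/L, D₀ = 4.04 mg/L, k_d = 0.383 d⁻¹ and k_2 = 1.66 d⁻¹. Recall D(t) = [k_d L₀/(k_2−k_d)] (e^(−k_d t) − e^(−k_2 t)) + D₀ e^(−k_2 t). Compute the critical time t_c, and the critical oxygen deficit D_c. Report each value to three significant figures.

With k_2/k_d = 4.334 and 1 − D₀(k_2−k_d)/(k_d L₀) = 0.6483,
t_c = ln(4.334 × 0.6483) / (1.66 − 0.383) = ln(2.810) / 1.277 = 1.033/1.277 = 0.8090 d.
L(t_c) = L₀ e^(−k_d t_c) = 38.3 × 0.7336 = 28.09 mg/L, and at the critical point k_2 D_c = k_d L, so D_c = (0.383/1.66) × 28.09 = 6.482 mg/L.

t_c ≈ 0.809 d; D_c ≈ 6.48 mg/L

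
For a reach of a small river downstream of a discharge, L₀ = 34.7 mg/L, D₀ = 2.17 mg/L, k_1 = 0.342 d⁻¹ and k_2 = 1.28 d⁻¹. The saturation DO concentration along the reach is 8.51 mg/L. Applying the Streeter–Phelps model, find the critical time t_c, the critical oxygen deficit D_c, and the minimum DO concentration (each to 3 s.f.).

t_c ≈ 1.21 d; D_c ≈ 6.14 mg/L; min DO ≈ 2.37 mg/L

t_c = [1/(k_2−k_1)] ln[(k_2/k_1)(1 − D₀(k_2−k_1)/(k_1 L₀))]
= [1/(1.28−0.342)] ln[(1.28/0.342)(1 − 2.17×0.9380/(0.342×34.7))]
= (1/0.9380) ln[3.743 × 0.8285] = 1.066 × ln(3.101) = 1.066 × 1.132 = 1.206 d.
L(t_c) = L₀ e^(−k_1 t_c) = 34.7 × 0.6619 = 22.97 mg/L, and at the critical point k_2 D_c = k_1 L, so D_c = (0.342/1.28) × 22.97 = 6.137 mg/L.
Minimum DO = C_s − D_c = 8.51 − 6.137 = 2.373 mg/L.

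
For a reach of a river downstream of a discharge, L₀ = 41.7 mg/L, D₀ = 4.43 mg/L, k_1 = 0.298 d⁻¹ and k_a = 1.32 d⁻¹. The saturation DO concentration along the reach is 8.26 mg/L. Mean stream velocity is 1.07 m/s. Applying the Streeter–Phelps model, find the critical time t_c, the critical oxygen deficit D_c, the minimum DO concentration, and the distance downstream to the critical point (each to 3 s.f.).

t_c ≈ 1.01 d; D_c ≈ 6.96 mg/L; min DO ≈ 1.30 mg/L; x_c ≈ 93.6 km

At the critical point dD/dt = 0, so k_1 L₀ e^(−k_1 t) = k_a D. Substituting D(t) from the Streeter–Phelps equation and solving for t gives
t_c = ln[(k_a/k_1)(1 − D₀(k_a−k_1)/(k_1 L₀))] / (k_a−k_1).
Here k_a−k_1 = 1.022 d⁻¹ and 1 − D₀(k_a−k_1)/(k_1 L₀) = 1 − 4.43×1.022/(0.298×41.7) = 0.6357, so
t_c = ln(4.430 × 0.6357) / 1.022 = 1.035 / 1.022 = 1.013 d.
L(t_c) = L₀ e^(−k_1 t_c) = 41.7 × 0.7394 = 30.83 mg/L, and at the critical point k_a D_c = k_1 L, so D_c = (0.298/1.32) × 30.83 = 6.961 mg/L.
Minimum DO = C_s − D_c = 8.26 − 6.961 = 1.299 mg/L.
x_c = v t_c = 1.07 m/s × 1.013 d × 86400 s/d = 93640 m ≈ 93.6 km.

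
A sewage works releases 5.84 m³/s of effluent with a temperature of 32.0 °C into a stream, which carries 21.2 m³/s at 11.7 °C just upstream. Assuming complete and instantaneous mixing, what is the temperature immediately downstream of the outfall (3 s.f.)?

Flow-weighted mixing: C = (Q_r C_r + Q_w C_w)/(Q_r + Q_w)
= (21.2×11.7 + 5.84×32.0)/(21.2 + 5.84) = 434.9/27.04 = 16.08 °C.

16.1 °C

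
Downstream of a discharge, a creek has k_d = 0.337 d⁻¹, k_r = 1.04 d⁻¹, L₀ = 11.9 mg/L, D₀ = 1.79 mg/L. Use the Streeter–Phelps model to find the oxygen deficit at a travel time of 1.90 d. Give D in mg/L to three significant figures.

D ≈ 2.46 mg/L

k_d L₀/(k_r−k_d) = 0.337×11.9/(1.04−0.337) = 4.010/0.7030 = 5.705 mg/L.
e^(−k_d t) = e^(−0.337×1.900) = 0.5271; e^(−k_r t) = e^(−1.04×1.900) = 0.1386.
D = 5.705 × (0.5271 − 0.1386) + 1.79 × 0.1386 = 2.216 + 0.2481 = 2.464 mg/L.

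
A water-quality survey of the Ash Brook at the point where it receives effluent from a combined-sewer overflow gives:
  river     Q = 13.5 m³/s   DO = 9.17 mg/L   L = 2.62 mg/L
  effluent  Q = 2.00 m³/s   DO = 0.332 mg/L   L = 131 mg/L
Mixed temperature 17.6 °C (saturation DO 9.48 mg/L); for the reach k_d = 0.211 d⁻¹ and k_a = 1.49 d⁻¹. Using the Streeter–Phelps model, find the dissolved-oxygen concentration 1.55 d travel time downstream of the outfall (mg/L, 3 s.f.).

Mixed DO = (13.5×9.17 + 2.00×0.332)/(13.5+2.00) = 124.5/15.50 = 8.030 mg/L.
Mixed L₀ = (13.5×2.62 + 2.00×131)/(15.50) = 297.4/15.50 = 19.19 mg/L.
Initial deficit D₀ = C_s − DO₀ = 9.48 − 8.030 = 1.450 mg/L.
D(1.55) = [0.211×19.19/(1.49−0.211)](e^(−0.211×1.55) − e^(−1.49×1.55)) + 1.450 e^(−1.49×1.55)
= 3.165 × (0.7210 − 0.09931) + 1.450 × 0.09931 = 2.112 mg/L.
DO = 9.48 − 2.112 = 7.368 mg/L.

DO ≈ 7.37 mg/L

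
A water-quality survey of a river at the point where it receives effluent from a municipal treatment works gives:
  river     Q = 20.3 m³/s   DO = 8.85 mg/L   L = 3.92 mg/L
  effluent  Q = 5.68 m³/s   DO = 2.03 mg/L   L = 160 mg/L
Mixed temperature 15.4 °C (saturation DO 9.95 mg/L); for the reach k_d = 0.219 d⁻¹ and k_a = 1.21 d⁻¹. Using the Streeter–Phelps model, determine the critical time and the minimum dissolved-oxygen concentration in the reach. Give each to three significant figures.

t_c ≈ 1.35 d; minimum DO ≈ 4.83 mg/L

Mixed DO = (20.3×8.85 + 5.68×2.03)/(20.3+5.68) = 191.2/25.98 = 7.359 mg/L.
Mixed L₀ = (20.3×3.92 + 5.68×160)/(25.98) = 988.4/25.98 = 38.04 mg/L.
Initial deficit D₀ = C_s − DO₀ = 9.95 − 7.359 = 2.591 mg/L.
t_c = (1/0.9910) ln[(1.21/0.219)(1 − 2.591×0.9910/(0.219×38.04))] = 1.009 × ln(3.822) = 1.353 d.
D_c = (0.219/1.21) × 38.04 × e^(−0.219×1.353) = 0.1810 × 38.04 × 0.7436 = 5.120 mg/L.
Minimum DO = 9.95 − 5.120 = 4.830 mg/L.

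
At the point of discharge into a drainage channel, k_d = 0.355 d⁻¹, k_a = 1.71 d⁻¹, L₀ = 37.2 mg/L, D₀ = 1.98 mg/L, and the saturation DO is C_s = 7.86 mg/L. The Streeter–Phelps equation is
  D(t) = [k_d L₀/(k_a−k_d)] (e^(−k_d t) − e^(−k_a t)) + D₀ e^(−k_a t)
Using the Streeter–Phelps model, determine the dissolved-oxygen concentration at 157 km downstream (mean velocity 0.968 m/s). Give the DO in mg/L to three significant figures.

Travel time t = x/v = 157 km / (0.968 m/s) = 157000 m / 0.968 m/s = 162200 s = 1.877 d.
k_d L₀/(k_a−k_d) = 0.355×37.2/(1.71−0.355) = 13.21/1.355 = 9.746 mg/L.
e^(−k_d t) = e^(−0.355×1.877) = 0.5136; e^(−k_a t) = e^(−1.71×1.877) = 0.04036.
D = 9.746 × (0.5136 − 0.04036) + 1.98 × 0.04036 = 4.612 + 0.07991 = 4.692 mg/L.
DO = C_s − D = 7.86 − 4.692 = 3.168 mg/L.

DO ≈ 3.17 mg/L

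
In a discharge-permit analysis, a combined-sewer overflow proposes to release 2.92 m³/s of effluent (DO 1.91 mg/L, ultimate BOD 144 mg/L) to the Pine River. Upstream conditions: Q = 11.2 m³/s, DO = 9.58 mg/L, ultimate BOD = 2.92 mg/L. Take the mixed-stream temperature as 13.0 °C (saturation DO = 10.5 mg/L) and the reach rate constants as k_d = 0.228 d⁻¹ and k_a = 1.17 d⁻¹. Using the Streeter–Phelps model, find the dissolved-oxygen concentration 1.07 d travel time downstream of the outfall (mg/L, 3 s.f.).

Mixed DO = (11.2×9.58 + 2.92×1.91)/(11.2+2.92) = 112.9/14.12 = 7.994 mg/L.
Mixed L₀ = (11.2×2.92 + 2.92×144)/(14.12) = 453.2/14.12 = 32.10 mg/L.
Initial deficit D₀ = C_s − DO₀ = 10.5 − 7.994 = 2.506 mg/L.
D(1.07) = [0.228×32.10/(1.17−0.228)](e^(−0.228×1.07) − e^(−1.17×1.07)) + 2.506 e^(−1.17×1.07)
= 7.768 × (0.7835 − 0.2860) + 2.506 × 0.2860 = 4.582 mg/L.
DO = 10.5 − 4.582 = 5.918 mg/L.

DO ≈ 5.92 mg/L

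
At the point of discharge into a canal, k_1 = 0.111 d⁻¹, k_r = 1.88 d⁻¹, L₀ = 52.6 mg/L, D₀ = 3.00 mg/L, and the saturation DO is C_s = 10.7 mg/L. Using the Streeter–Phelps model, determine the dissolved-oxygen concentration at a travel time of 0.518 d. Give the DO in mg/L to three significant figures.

DO ≈ 7.70 mg/L

k_1 L₀/(k_r−k_1) = 0.111×52.6/(1.88−0.111) = 5.839/1.769 = 3.301 mg/L.
e^(−k_1 t) = e^(−0.111×0.5180) = 0.9441; e^(−k_r t) = e^(−1.88×0.5180) = 0.3776.
D = 3.301 × (0.9441 − 0.3776) + 3.00 × 0.3776 = 1.870 + 1.133 = 3.003 mg/L.
DO = C_s − D = 10.7 − 3.003 = 7.697 mg/L.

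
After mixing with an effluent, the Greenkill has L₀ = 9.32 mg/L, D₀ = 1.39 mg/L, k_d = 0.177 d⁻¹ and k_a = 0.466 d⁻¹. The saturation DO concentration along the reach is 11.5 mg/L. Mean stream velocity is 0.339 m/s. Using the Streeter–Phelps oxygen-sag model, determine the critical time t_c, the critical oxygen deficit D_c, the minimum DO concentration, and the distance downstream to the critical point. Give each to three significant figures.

At the critical point dD/dt = 0, so k_d L₀ e^(−k_d t) = k_a D. Substituting D(t) from the Streeter–Phelps equation and solving for t gives
t_c = ln[(k_a/k_d)(1 − D₀(k_a−k_d)/(k_d L₀))] / (k_a−k_d).
Here k_a−k_d = 0.2890 d⁻¹ and 1 − D₀(k_a−k_d)/(k_d L₀) = 1 − 1.39×0.2890/(0.177×9.32) = 0.7565, so
t_c = ln(2.633 × 0.7565) / 0.2890 = 0.6890 / 0.2890 = 2.384 d.
D_c = (k_d/k_a) L₀ e^(−k_d t_c) = (0.177/0.466) × 9.32 × e^(−0.177×2.384) = 0.3798 × 9.32 × 0.6558 = 2.321 mg/L.
Minimum DO = C_s − D_c = 11.5 − 2.321 = 9.179 mg/L.
x_c = v t_c = 0.339 m/s × 2.384 d × 86400 s/d = 69830 m ≈ 69.8 km.

t_c ≈ 2.38 d; D_c ≈ 2.32 mg/L; min DO ≈ 9.18 mg/L; x_c ≈ 69.8 km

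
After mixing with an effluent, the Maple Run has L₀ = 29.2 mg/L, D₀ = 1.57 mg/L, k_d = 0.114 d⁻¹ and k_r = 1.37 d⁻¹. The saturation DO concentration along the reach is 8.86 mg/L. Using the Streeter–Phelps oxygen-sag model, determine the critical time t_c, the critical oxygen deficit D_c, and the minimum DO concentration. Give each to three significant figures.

At the critical point dD/dt = 0, so k_d L₀ e^(−k_d t) = k_r D. Substituting D(t) from the Streeter–Phelps equation and solving for t gives
t_c = ln[(k_r/k_d)(1 − D₀(k_r−k_d)/(k_d L₀))] / (k_r−k_d).
Here k_r−k_d = 1.256 d⁻¹ and 1 − D₀(k_r−k_d)/(k_d L₀) = 1 − 1.57×1.256/(0.114×29.2) = 0.4076, so
t_c = ln(12.02 × 0.4076) / 1.256 = 1.589 / 1.256 = 1.265 d.
L(t_c) = L₀ e^(−k_d t_c) = 29.2 × 0.8657 = 25.28 mg/L, and at the critical point k_r D_c = k_d L, so D_c = (0.114/1.37) × 25.28 = 2.103 mg/L.
Minimum DO = C_s − D_c = 8.86 − 2.103 = 6.757 mg/L.

t_c ≈ 1.27 d; D_c ≈ 2.10 mg/L; min DO ≈ 6.76 mg/L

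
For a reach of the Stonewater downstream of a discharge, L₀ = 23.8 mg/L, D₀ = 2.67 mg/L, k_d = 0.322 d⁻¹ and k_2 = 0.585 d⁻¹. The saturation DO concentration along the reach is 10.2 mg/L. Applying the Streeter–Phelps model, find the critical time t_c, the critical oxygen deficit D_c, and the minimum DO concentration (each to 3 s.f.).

t_c ≈ 1.90 d; D_c ≈ 7.09 mg/L; min DO ≈ 3.11 mg/L

At the critical point dD/dt = 0, so k_d L₀ e^(−k_d t) = k_2 D. Substituting D(t) from the Streeter–Phelps equation and solving for t gives
t_c = ln[(k_2/k_d)(1 − D₀(k_2−k_d)/(k_d L₀))] / (k_2−k_d).
Here k_2−k_d = 0.2630 d⁻¹ and 1 − D₀(k_2−k_d)/(k_d L₀) = 1 − 2.67×0.2630/(0.322×23.8) = 0.9084, so
t_c = ln(1.817 × 0.9084) / 0.2630 = 0.5010 / 0.2630 = 1.905 d.
D_c = (k_d/k_2) L₀ e^(−k_d t_c) = (0.322/0.585) × 23.8 × e^(−0.322×1.905) = 0.5504 × 23.8 × 0.5415 = 7.094 mg/L.
Minimum DO = C_s − D_c = 10.2 − 7.094 = 3.106 mg/L.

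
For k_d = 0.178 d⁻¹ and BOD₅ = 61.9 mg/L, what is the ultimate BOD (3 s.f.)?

BOD₅ = L₀(1 − e^(−5k_d)) ⇒ L₀ = BOD₅ / (1 − e^(−5×0.178))
= 61.9 / (1 − 0.4107) = 61.9 / 0.5893 = 105.0 mg/L.

L₀ ≈ 105 mg/L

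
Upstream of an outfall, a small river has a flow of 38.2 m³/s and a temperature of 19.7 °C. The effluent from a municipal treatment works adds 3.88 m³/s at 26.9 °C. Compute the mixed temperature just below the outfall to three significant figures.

20.4 °C

Flow-weighted mixing: C = (Q_r C_r + Q_w C_w)/(Q_r + Q_w)
= (38.2×19.7 + 3.88×26.9)/(38.2 + 3.88) = 856.9/42.08 = 20.36 °C.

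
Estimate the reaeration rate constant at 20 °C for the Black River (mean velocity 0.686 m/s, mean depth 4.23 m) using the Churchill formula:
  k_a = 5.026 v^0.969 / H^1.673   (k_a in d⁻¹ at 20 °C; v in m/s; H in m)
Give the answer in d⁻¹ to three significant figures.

k_a ≈ 0.312 d⁻¹

k_a = 5.026 × 0.686^0.969 / 4.23^1.673 = 5.026 × 0.6941 / 11.17 = 0.3124 d⁻¹.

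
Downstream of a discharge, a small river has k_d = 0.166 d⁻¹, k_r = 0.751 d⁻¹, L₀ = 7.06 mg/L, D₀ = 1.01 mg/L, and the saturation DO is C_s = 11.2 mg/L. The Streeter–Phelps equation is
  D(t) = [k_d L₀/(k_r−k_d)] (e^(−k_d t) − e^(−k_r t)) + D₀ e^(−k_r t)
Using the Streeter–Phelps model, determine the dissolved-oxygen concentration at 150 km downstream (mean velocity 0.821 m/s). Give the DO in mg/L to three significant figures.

Travel time t = x/v = 150 km / (0.821 m/s) = 150000 m / 0.821 m/s = 182700 s = 2.115 d.
k_d L₀/(k_r−k_d) = 0.166×7.06/(0.751−0.166) = 1.172/0.5850 = 2.003 mg/L.
e^(−k_d t) = e^(−0.166×2.115) = 0.7040; e^(−k_r t) = e^(−0.751×2.115) = 0.2043.
D = 2.003 × (0.7040 − 0.2043) + 1.01 × 0.2043 = 1.001 + 0.2064 = 1.207 mg/L.
DO = C_s − D = 11.2 − 1.207 = 9.993 mg/L.

DO ≈ 9.99 mg/L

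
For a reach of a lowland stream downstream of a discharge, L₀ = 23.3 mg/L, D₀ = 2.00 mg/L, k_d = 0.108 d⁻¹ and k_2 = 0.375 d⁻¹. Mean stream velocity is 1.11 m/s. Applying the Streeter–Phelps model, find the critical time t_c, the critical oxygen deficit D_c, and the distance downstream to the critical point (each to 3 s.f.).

t_c = [1/(k_2−k_d)] ln[(k_2/k_d)(1 − D₀(k_2−k_d)/(k_d L₀))]
= [1/(0.375−0.108)] ln[(0.375/0.108)(1 − 2.00×0.2670/(0.108×23.3))]
= (1/0.2670) ln[3.472 × 0.7878] = 3.745 × ln(2.735) = 3.745 × 1.006 = 3.769 d.
D_c = (k_d/k_2) L₀ e^(−k_d t_c) = (0.108/0.375) × 23.3 × e^(−0.108×3.769) = 0.2880 × 23.3 × 0.6656 = 4.467 mg/L.
x_c = v t_c = 1.11 m/s × 3.769 d × 86400 s/d = 361400 m ≈ 361 km.

t_c ≈ 3.77 d; D_c ≈ 4.47 mg/L; x_c ≈ 361 km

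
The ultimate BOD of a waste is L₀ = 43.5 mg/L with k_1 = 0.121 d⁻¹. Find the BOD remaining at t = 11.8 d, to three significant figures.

L ≈ 10.4 mg/L

L_t = L₀ e^(−k_1 t) = 43.5 × e^(−0.121×11.8) = 43.5 × 0.2398 = 10.43 mg/L.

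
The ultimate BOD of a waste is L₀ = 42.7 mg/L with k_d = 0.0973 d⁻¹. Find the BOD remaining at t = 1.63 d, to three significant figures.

L_t = L₀ e^(−k_d t) = 42.7 × e^(−0.0973×1.63) = 42.7 × 0.8533 = 36.44 mg/L.

L ≈ 36.4 mg/L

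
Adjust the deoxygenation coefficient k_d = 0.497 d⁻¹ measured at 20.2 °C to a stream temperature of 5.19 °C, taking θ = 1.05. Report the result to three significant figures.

k_d(T₂) = k_d(T₁) · θ^(T₂−T₁) = 0.497 × 1.05^(5.19−20.2)
= 0.497 × 1.05^-15.0 = 0.497 × 0.4808 = 0.2389 d⁻¹.

k_d ≈ 0.239 d⁻¹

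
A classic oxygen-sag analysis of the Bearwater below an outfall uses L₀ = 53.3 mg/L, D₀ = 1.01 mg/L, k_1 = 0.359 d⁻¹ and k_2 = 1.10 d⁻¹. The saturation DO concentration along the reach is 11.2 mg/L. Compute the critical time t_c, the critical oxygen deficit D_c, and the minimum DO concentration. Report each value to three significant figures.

At the critical point dD/dt = 0, so k_1 L₀ e^(−k_1 t) = k_2 D. Substituting D(t) from the Streeter–Phelps equation and solving for t gives
t_c = ln[(k_2/k_1)(1 − D₀(k_2−k_1)/(k_1 L₀))] / (k_2−k_1).
Here k_2−k_1 = 0.7410 d⁻¹ and 1 − D₀(k_2−k_1)/(k_1 L₀) = 1 − 1.01×0.7410/(0.359×53.3) = 0.9609, so
t_c = ln(3.064 × 0.9609) / 0.7410 = 1.080 / 0.7410 = 1.457 d.
D_c = (k_1/k_2) L₀ e^(−k_1 t_c) = (0.359/1.10) × 53.3 × e^(−0.359×1.457) = 0.3264 × 53.3 × 0.5926 = 10.31 mg/L.
Minimum DO = C_s − D_c = 11.2 − 10.31 = 0.8909 mg/L.

t_c ≈ 1.46 d; D_c ≈ 10.3 mg/L; min DO ≈ 0.891 mg/L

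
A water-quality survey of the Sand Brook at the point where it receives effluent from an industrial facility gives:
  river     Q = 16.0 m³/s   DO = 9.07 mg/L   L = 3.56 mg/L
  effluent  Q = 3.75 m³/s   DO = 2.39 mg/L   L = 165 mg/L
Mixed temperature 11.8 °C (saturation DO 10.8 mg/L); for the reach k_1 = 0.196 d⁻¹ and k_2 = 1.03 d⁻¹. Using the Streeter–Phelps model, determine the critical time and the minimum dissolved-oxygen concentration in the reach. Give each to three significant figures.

t_c ≈ 1.43 d; minimum DO ≈ 5.88 mg/L

Mixed DO = (16.0×9.07 + 3.75×2.39)/(16.0+3.75) = 154.1/19.75 = 7.802 mg/L.
Mixed L₀ = (16.0×3.56 + 3.75×165)/(19.75) = 675.7/19.75 = 34.21 mg/L.
Initial deficit D₀ = C_s − DO₀ = 10.8 − 7.802 = 2.998 mg/L.
t_c = (1/0.8340) ln[(1.03/0.196)(1 − 2.998×0.8340/(0.196×34.21))] = 1.199 × ln(3.295) = 1.430 d.
D_c = (0.196/1.03) × 34.21 × e^(−0.196×1.430) = 0.1903 × 34.21 × 0.7556 = 4.919 mg/L.
Minimum DO = 10.8 − 4.919 = 5.881 mg/L.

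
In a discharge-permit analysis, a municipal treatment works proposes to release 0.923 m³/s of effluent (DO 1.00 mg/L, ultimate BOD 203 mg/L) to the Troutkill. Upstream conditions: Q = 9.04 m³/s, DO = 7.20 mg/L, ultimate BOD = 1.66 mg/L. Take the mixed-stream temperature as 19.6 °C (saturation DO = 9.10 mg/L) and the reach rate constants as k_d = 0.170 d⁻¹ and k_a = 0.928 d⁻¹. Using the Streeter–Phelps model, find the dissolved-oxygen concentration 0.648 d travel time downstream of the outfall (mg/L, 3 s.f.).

DO ≈ 6.16 mg/L

Mixed DO = (9.04×7.20 + 0.923×1.00)/(9.04+0.923) = 66.01/9.963 = 6.626 mg/L.
Mixed L₀ = (9.04×1.66 + 0.923×203)/(9.963) = 202.4/9.963 = 20.31 mg/L.
Initial deficit D₀ = C_s − DO₀ = 9.10 − 6.626 = 2.474 mg/L.
D(0.648) = [0.170×20.31/(0.928−0.170)](e^(−0.170×0.648) − e^(−0.928×0.648)) + 2.474 e^(−0.928×0.648)
= 4.556 × (0.8957 − 0.5481) + 2.474 × 0.5481 = 2.940 mg/L.
DO = 9.10 − 2.940 = 6.160 mg/L.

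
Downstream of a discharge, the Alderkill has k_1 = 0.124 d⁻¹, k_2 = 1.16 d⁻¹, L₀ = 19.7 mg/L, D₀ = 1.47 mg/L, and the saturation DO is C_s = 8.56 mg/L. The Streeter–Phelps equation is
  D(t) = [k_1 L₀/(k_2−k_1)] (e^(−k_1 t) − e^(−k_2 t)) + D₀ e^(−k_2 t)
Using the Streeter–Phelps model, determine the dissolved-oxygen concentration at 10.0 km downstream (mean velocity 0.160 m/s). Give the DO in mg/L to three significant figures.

Travel time t = x/v = 10.0 km / (0.160 m/s) = 10000 m / 0.160 m/s = 62500 s = 0.7234 d.
k_1 L₀/(k_2−k_1) = 0.124×19.7/(1.16−0.124) = 2.443/1.036 = 2.358 mg/L.
e^(−k_1 t) = e^(−0.124×0.7234) = 0.9142; e^(−k_2 t) = e^(−1.16×0.7234) = 0.4321.
D = 2.358 × (0.9142 − 0.4321) + 1.47 × 0.4321 = 1.137 + 0.6352 = 1.772 mg/L.
DO = C_s − D = 8.56 − 1.772 = 6.788 mg/L.

DO ≈ 6.79 mg/L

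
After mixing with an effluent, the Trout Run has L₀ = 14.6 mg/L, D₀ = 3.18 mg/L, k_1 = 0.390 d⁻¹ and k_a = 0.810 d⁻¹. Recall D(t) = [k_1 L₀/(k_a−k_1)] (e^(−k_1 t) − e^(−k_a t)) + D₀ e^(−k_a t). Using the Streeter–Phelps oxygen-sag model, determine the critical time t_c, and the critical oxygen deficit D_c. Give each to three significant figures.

At the critical point dD/dt = 0, so k_1 L₀ e^(−k_1 t) = k_a D. Substituting D(t) from the Streeter–Phelps equation and solving for t gives
t_c = ln[(k_a/k_1)(1 − D₀(k_a−k_1)/(k_1 L₀))] / (k_a−k_1).
Here k_a−k_1 = 0.4200 d⁻¹ and 1 − D₀(k_a−k_1)/(k_1 L₀) = 1 − 3.18×0.4200/(0.390×14.6) = 0.7654, so
t_c = ln(2.077 × 0.7654) / 0.4200 = 0.4636 / 0.4200 = 1.104 d.
L(t_c) = L₀ e^(−k_1 t_c) = 14.6 × 0.6502 = 9.493 mg/L, and at the critical point k_a D_c = k_1 L, so D_c = (0.390/0.810) × 9.493 = 4.571 mg/L.

t_c ≈ 1.10 d; D_c ≈ 4.57 mg/L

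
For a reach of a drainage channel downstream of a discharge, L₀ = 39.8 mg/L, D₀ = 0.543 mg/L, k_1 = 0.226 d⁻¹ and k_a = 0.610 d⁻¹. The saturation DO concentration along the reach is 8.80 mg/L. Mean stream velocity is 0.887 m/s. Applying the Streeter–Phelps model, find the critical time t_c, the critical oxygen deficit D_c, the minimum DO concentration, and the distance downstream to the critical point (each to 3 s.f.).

t_c ≈ 2.52 d; D_c ≈ 8.33 mg/L; min DO ≈ 0.466 mg/L; x_c ≈ 193 km

At the critical point dD/dt = 0, so k_1 L₀ e^(−k_1 t) = k_a D. Substituting D(t) from the Streeter–Phelps equation and solving for t gives
t_c = ln[(k_a/k_1)(1 − D₀(k_a−k_1)/(k_1 L₀))] / (k_a−k_1).
Here k_a−k_1 = 0.3840 d⁻¹ and 1 − D₀(k_a−k_1)/(k_1 L₀) = 1 − 0.543×0.3840/(0.226×39.8) = 0.9768, so
t_c = ln(2.699 × 0.9768) / 0.3840 = 0.9695 / 0.3840 = 2.525 d.
L(t_c) = L₀ e^(−k_1 t_c) = 39.8 × 0.5652 = 22.50 mg/L, and at the critical point k_a D_c = k_1 L, so D_c = (0.226/0.610) × 22.50 = 8.334 mg/L.
Minimum DO = C_s − D_c = 8.80 − 8.334 = 0.4658 mg/L.
x_c = v t_c = 0.887 m/s × 2.525 d × 86400 s/d = 193500 m ≈ 193 km.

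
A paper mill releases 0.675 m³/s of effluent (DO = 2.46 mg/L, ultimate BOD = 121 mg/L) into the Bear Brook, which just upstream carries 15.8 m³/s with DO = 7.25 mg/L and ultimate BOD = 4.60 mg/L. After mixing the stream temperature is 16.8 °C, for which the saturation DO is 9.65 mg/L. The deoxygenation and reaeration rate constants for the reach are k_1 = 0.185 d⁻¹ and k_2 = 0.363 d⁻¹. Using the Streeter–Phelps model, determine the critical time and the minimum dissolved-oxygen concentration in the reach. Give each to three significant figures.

t_c ≈ 2.04 d; minimum DO ≈ 6.38 mg/L

Mixed DO = (15.8×7.25 + 0.675×2.46)/(15.8+0.675) = 116.2/16.48 = 7.054 mg/L.
Mixed L₀ = (15.8×4.60 + 0.675×121)/(16.48) = 154.4/16.48 = 9.369 mg/L.
Initial deficit D₀ = C_s − DO₀ = 9.65 − 7.054 = 2.596 mg/L.
t_c = (1/0.1780) ln[(0.363/0.185)(1 − 2.596×0.1780/(0.185×9.369))] = 5.618 × ln(1.439) = 2.045 d.
D_c = (0.185/0.363) × 9.369 × e^(−0.185×2.045) = 0.5096 × 9.369 × 0.6851 = 3.271 mg/L.
Minimum DO = 9.65 − 3.271 = 6.379 mg/L.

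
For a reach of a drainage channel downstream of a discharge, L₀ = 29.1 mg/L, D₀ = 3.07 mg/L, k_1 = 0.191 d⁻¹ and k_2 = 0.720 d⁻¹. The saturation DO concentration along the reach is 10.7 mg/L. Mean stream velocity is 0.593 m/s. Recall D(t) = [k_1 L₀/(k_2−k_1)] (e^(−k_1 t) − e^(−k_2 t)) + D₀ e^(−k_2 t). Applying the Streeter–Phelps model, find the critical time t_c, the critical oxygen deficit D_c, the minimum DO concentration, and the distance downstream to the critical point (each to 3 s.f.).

t_c ≈ 1.86 d; D_c ≈ 5.42 mg/L; min DO ≈ 5.28 mg/L; x_c ≈ 95.1 km

With k_2/k_1 = 3.770 and 1 − D₀(k_2−k_1)/(k_1 L₀) = 0.7078,
t_c = ln(3.770 × 0.7078) / (0.720 − 0.191) = ln(2.668) / 0.5290 = 0.9814/0.5290 = 1.855 d.
L(t_c) = L₀ e^(−k_1 t_c) = 29.1 × 0.7016 = 20.42 mg/L, and at the critical point k_2 D_c = k_1 L, so D_c = (0.191/0.720) × 20.42 = 5.416 mg/L.
Minimum DO = C_s − D_c = 10.7 − 5.416 = 5.284 mg/L.
x_c = v t_c = 0.593 m/s × 1.855 d × 86400 s/d = 95050 m ≈ 95.1 km.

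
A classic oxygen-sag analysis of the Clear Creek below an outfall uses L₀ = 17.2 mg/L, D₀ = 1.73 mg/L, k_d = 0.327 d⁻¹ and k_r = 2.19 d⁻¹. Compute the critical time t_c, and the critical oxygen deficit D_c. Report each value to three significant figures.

t_c ≈ 0.564 d; D_c ≈ 2.14 mg/L

With k_r/k_d = 6.697 and 1 − D₀(k_r−k_d)/(k_d L₀) = 0.4270,
t_c = ln(6.697 × 0.4270) / (2.19 − 0.327) = ln(2.859) / 1.863 = 1.051/1.863 = 0.5639 d.
D_c = (k_d/k_r) L₀ e^(−k_d t_c) = (0.327/2.19) × 17.2 × e^(−0.327×0.5639) = 0.1493 × 17.2 × 0.8316 = 2.136 mg/L.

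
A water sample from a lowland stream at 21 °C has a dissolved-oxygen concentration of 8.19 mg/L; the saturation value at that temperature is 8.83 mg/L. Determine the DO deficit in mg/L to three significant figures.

D ≈ 0.640 mg/L

D = C_s − C = 8.83 − 8.19 = 0.640 mg/L.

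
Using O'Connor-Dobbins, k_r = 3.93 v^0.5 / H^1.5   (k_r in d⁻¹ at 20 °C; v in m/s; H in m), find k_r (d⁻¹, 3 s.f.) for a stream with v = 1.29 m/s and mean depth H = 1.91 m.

k_r ≈ 1.69 d⁻¹

k_r = 3.93 × 1.29^0.5 / 1.91^1.5 = 3.93 × 1.136 / 2.640 = 1.691 d⁻¹.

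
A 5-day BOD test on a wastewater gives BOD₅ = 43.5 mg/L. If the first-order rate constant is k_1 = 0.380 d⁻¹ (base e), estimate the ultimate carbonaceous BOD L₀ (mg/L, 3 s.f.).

L₀ ≈ 51.2 mg/L

BOD₅ = L₀(1 − e^(−5k_1)) ⇒ L₀ = BOD₅ / (1 − e^(−5×0.380))
= 43.5 / (1 − 0.1496) = 43.5 / 0.8504 = 51.15 mg/L.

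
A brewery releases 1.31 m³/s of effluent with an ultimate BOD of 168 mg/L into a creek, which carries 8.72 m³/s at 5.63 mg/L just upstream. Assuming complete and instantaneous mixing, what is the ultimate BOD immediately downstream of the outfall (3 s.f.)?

Flow-weighted mixing: C = (Q_r C_r + Q_w C_w)/(Q_r + Q_w)
= (8.72×5.63 + 1.31×168)/(8.72 + 1.31) = 269.2/10.03 = 26.84 mg/L.

26.8 mg/L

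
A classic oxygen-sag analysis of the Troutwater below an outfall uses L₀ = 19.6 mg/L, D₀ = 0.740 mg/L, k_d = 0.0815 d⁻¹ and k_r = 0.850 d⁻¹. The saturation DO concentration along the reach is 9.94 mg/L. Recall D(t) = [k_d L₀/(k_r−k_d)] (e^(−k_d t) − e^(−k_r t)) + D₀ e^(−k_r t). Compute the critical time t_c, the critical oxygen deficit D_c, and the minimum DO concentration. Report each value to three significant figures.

t_c ≈ 2.48 d; D_c ≈ 1.54 mg/L; min DO ≈ 8.40 mg/L

At the critical point dD/dt = 0, so k_d L₀ e^(−k_d t) = k_r D. Substituting D(t) from the Streeter–Phelps equation and solving for t gives
t_c = ln[(k_r/k_d)(1 − D₀(k_r−k_d)/(k_d L₀))] / (k_r−k_d).
Here k_r−k_d = 0.7685 d⁻¹ and 1 − D₀(k_r−k_d)/(k_d L₀) = 1 − 0.740×0.7685/(0.0815×19.6) = 0.6440, so
t_c = ln(10.43 × 0.6440) / 0.7685 = 1.905 / 0.7685 = 2.478 d.
L(t_c) = L₀ e^(−k_d t_c) = 19.6 × 0.8171 = 16.02 mg/L, and at the critical point k_r D_c = k_d L, so D_c = (0.0815/0.850) × 16.02 = 1.536 mg/L.
Minimum DO = C_s − D_c = 9.94 − 1.536 = 8.404 mg/L.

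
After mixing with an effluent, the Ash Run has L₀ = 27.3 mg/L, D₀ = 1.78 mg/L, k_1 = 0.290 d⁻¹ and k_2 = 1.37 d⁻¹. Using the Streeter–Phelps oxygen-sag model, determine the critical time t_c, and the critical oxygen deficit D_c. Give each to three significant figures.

t_c ≈ 1.18 d; D_c ≈ 4.10 mg/L

t_c = [1/(k_2−k_1)] ln[(k_2/k_1)(1 − D₀(k_2−k_1)/(k_1 L₀))]
= [1/(1.37−0.290)] ln[(1.37/0.290)(1 − 1.78×1.080/(0.290×27.3))]
= (1/1.080) ln[4.724 × 0.7572] = 0.9259 × ln(3.577) = 0.9259 × 1.275 = 1.180 d.
D_c = (k_1/k_2) L₀ e^(−k_1 t_c) = (0.290/1.37) × 27.3 × e^(−0.290×1.180) = 0.2117 × 27.3 × 0.7102 = 4.104 mg/L.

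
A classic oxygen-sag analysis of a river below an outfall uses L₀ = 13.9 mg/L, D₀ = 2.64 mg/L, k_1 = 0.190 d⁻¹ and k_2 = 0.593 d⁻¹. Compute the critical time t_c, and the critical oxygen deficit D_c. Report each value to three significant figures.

t_c ≈ 1.54 d; D_c ≈ 3.32 mg/L

At the critical point dD/dt = 0, so k_1 L₀ e^(−k_1 t) = k_2 D. Substituting D(t) from the Streeter–Phelps equation and solving for t gives
t_c = ln[(k_2/k_1)(1 − D₀(k_2−k_1)/(k_1 L₀))] / (k_2−k_1).
Here k_2−k_1 = 0.4030 d⁻¹ and 1 − D₀(k_2−k_1)/(k_1 L₀) = 1 − 2.64×0.4030/(0.190×13.9) = 0.5972, so
t_c = ln(3.121 × 0.5972) / 0.4030 = 0.6226 / 0.4030 = 1.545 d.
L(t_c) = L₀ e^(−k_1 t_c) = 13.9 × 0.7456 = 10.36 mg/L, and at the critical point k_2 D_c = k_1 L, so D_c = (0.190/0.593) × 10.36 = 3.321 mg/L.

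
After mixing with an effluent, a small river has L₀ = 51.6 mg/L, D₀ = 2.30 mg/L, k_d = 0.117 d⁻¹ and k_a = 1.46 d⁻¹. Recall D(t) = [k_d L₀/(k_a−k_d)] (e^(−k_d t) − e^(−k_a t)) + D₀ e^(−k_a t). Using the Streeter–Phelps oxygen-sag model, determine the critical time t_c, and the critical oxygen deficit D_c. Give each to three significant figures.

t_c ≈ 1.35 d; D_c ≈ 3.53 mg/L

t_c = [1/(k_a−k_d)] ln[(k_a/k_d)(1 − D₀(k_a−k_d)/(k_d L₀))]
= [1/(1.46−0.117)] ln[(1.46/0.117)(1 − 2.30×1.343/(0.117×51.6))]
= (1/1.343) ln[12.48 × 0.4884] = 0.7446 × ln(6.094) = 0.7446 × 1.807 = 1.346 d.
L(t_c) = L₀ e^(−k_d t_c) = 51.6 × 0.8543 = 44.08 mg/L, and at the critical point k_a D_c = k_d L, so D_c = (0.117/1.46) × 44.08 = 3.533 mg/L.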